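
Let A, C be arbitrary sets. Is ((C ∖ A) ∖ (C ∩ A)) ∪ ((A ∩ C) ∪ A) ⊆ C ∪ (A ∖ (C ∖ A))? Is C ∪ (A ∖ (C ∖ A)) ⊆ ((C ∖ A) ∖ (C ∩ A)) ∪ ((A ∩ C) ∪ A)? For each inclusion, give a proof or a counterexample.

Both inclusions hold.

(⟸) Let x ∈ C ∪ (A ∖ (C ∖ A)). Then either x ∈ A and x ∉ C; or x ∈ C and x ∉ A; or x ∈ A ∩ C. In each case x ∈ ((C ∖ A) ∖ (C ∩ A)) ∪ ((A ∩ C) ∪ A), so C ∪ (A ∖ (C ∖ A)) ⊆ ((C ∖ A) ∖ (C ∩ A)) ∪ ((A ∩ C) ∪ A).

(⟹) Let x ∈ ((C ∖ A) ∖ (C ∩ A)) ∪ ((A ∩ C) ∪ A). Then either x ∈ A and x ∉ C; or x ∈ C and x ∉ A; or x ∈ A ∩ C. In each case x ∈ C ∪ (A ∖ (C ∖ A)), so ((C ∖ A) ∖ (C ∩ A)) ∪ ((A ∩ C) ∪ A) ⊆ C ∪ (A ∖ (C ∖ A)).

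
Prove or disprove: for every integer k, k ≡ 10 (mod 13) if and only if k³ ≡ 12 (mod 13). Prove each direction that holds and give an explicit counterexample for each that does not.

[⇐] This fails: take k = 4. Then 4³ = 64 ≡ 12 (mod 13), yet 4 ≡ 4 (mod 13), not 10.

[⇒] Suppose k ≡ 10 (mod 13). Write k = 13j + 10. Then (13j + 10)³ = 2197j³ + 5070j² + 3900j + 1000 = 13(169j³ + 390j² + 300j + 76) + 12, so k³ ≡ 12 (mod 13).

(⇒) holds; (⇐) fails.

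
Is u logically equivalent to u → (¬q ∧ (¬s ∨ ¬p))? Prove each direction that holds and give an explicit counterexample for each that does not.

(⇒) fails and (⇐) fails.

Forward direction. This fails. Under q = T, s = F, p = F, u = T, the left side is true but the right side is false.

Converse. This fails. Under q = F, s = F, p = F, u = F, the left side is false but the right side is true.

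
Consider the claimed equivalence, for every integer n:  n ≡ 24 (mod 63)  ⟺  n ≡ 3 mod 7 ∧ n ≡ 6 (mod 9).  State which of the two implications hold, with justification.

[⇐] If n ≡ 3 (mod 7) and n ≡ 6 (mod 9), then by the Chinese remainder theorem n ≡ 24 (mod 63). This is exactly n ≡ 24 (mod 63).

[⇒] Suppose n ≡ 24 (mod 63); write n = 63j + 24. Since 7 ∣ 63, reducing mod 7 gives n ≡ 24 ≡ 3 (mod 7); since 9 ∣ 63, reducing mod 9 gives n ≡ 24 ≡ 6 (mod 9).

The biconditional holds.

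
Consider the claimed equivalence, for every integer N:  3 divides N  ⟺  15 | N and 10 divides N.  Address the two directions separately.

(⟹) This fails: take N = 3. Certainly 3 ∣ 3, but 15 ∤ 3.

(⟸) Suppose 15 ∣ N and 10 ∣ N. Any common multiple of 15 and 10 is a multiple of their lcm; here lcm(15, 10) = 15·10/gcd(15, 10) = 150/5 = 30, so 30 ∣ N. Since 3 ∣ 30, it follows that 3 ∣ N.

Not equivalent: only (⇐) holds.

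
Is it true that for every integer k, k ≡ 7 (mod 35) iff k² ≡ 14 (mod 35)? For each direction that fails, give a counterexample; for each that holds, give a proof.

Only the forward implication holds.

(⟹) Suppose k ≡ 7 (mod 35). Write k = 35j + 7. Then (35j + 7)² = 1225j² + 490j + 49 = 35(35j² + 14j + 1) + 14, so k² ≡ 14 (mod 35).

(⟸) This fails: take k = 28. Then 28² = 784 ≡ 14 (mod 35), yet 28 ≡ 28 (mod 35), not 7.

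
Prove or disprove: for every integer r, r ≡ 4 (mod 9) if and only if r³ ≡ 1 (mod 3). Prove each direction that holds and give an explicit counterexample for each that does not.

Forward direction. Suppose r ≡ 4 (mod 9). Then r³ ≡ 4³ = 64 (mod 9), and since 3 ∣ 9, also r³ ≡ 1 (mod 3).

Converse. This fails: take r = 1. Then 1³ = 1 ≡ 1 (mod 3), yet 1 ≡ 1 (mod 9), not 4.

The forward direction holds; the converse fails.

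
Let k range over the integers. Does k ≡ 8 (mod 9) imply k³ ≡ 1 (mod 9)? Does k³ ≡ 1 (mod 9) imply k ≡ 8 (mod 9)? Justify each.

[⇒] This fails: take k = 8. Then 8 ≡ 8 (mod 9), but 8³ = 512 ≡ 8 (mod 9), not 1.

[⇐] This fails: take k = 1. Then 1³ = 1 ≡ 1 (mod 9), yet 1 ≡ 1 (mod 9), not 8.

Neither implication holds.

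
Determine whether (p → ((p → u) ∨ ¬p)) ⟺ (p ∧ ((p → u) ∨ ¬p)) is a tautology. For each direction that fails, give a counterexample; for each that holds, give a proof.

Forward direction. This fails. Under u = F, p = F, the left side is true but the right side is false.

Converse. Assume the antecedent. If u is true, p → ((p → u) ∨ ¬p) reduces to true regardless of the other variables. If u is false, the antecedent cannot hold. Either way p → ((p → u) ∨ ¬p) holds.

Not equivalent: only (⇐) holds.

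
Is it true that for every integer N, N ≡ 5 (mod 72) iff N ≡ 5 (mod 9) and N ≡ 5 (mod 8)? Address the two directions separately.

Both directions hold; the statement is true.

(⟹) Suppose N ≡ 5 (mod 72); write N = 72j + 5. Since 9 ∣ 72, reducing mod 9 gives N ≡ 5 (mod 9); since 8 ∣ 72, reducing mod 8 gives N ≡ 5 (mod 8).

(⟸) Conversely, if N ≡ 5 (mod 9) and N ≡ 5 (mod 8), then by the Chinese remainder theorem N ≡ 5 (mod 72). This is exactly N ≡ 5 (mod 72).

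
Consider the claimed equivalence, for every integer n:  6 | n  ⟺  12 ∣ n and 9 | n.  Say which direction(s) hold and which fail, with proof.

[⇒] This fails: take n = 6. Certainly 6 ∣ 6, but 12 ∤ 6.

[⇐] Suppose 12 ∣ n and 9 ∣ n. Any common multiple of 12 and 9 is a multiple of their lcm; here lcm(12, 9) = 12·9/gcd(12, 9) = 108/3 = 36, so 36 ∣ n. Since 6 ∣ 36, it follows that 6 ∣ n.

Only the reverse direction holds.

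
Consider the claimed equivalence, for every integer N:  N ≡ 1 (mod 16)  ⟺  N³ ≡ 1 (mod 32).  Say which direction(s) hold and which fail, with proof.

(⟹) This fails: take N = 17. Then 17 ≡ 1 (mod 16), but 17³ = 4913 ≡ 17 (mod 32), not 1.

(⟸) Conversely, the residues r modulo 32 with r³ ≡ 1 (mod 32) are exactly {1}, and each is ≡ 1 (mod 16).

Only the converse holds.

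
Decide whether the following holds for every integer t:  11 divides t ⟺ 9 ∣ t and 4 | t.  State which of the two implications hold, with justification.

(⟹) This fails: take t = 11. Certainly 11 ∣ 11, but 9 ∤ 11.

(⟸) This fails: take t = 36. Both 9 ∣ 36 and 4 ∣ 36, yet 36 is not a multiple of 11 (since 36 = 3·11 + 3), so 11 ∤ 36.

Neither direction holds.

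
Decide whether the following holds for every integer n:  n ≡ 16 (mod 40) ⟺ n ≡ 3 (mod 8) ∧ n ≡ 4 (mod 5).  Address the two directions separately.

Forward direction. This fails: n = 16 gives 16 ≡ 16 (mod 40) but 16 ≡ 0 (mod 8), so the conjunction on the right does not hold.

Converse. This fails: n = 19 satisfies both congruences on the right (19 ≡ 3 mod 8 and 19 ≡ 4 mod 5) yet 19 ≡ 19 (mod 40), not 16.

(⇒) fails and (⇐) fails.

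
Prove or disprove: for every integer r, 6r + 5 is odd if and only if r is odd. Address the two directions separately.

(⇒) fails; (⇐) holds.

Forward direction. This fails: take r = 0. Then 6r + 5 = 5, which is odd, yet r = 0 is even, not odd.

Converse. Suppose r is odd. Since 6 is even, 6r is even for every r, so 6r + 5 has the same parity as 5, which is odd. Hence 6r + 5 is odd.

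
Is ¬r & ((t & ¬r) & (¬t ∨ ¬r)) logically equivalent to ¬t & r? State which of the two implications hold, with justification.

Both directions fail.

[⇒] This fails. Under t = T, r = F, the left side is true but the right side is false.

[⇐] This fails. Under t = F, r = T, the left side is false but the right side is true.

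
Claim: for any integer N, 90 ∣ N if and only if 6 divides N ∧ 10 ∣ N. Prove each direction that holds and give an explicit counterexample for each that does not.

Only the forward implication holds.

(→) If 90 ∣ N, write N = 90q. Since 90 = 15·6, N = 6·(15q), so 6 ∣ N; and since 90 = 9·10, N = 10·(9q), so 10 ∣ N.

(←) This fails: take N = 30. Both 6 ∣ 30 and 10 ∣ 30, yet 30 is not a multiple of 90 (since 30 = 0·90 + 30), so 90 ∤ 30.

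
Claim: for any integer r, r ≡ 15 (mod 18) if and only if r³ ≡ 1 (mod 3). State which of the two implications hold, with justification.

(⇒) fails and (⇐) fails.

Forward direction. This fails: take r = 15. Then 15 ≡ 15 (mod 18), but 15³ = 3375 ≡ 0 (mod 3), not 1.

Converse. This fails: take r = 1. Then 1³ = 1 ≡ 1 (mod 3), yet 1 ≡ 1 (mod 18), not 15.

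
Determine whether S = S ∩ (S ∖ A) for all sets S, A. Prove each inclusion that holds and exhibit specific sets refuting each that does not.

The sets are not equal: only the reverse inclusion holds.

(⊆) This inclusion fails. Take S = {1}, A = {1}; then 1 ∈ S but 1 ∉ S ∩ (S ∖ A).

(⊇) Let x ∈ S ∩ (S ∖ A). Then x ∈ S and x ∉ A, from which x ∈ S.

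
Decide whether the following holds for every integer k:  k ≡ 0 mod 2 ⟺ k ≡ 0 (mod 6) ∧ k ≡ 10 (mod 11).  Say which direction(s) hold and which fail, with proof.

(⇒) fails; (⇐) holds.

(⇒) This fails: k = 0 gives 0 ≡ 0 (mod 2) but 0 ≡ 0 (mod 11), so the conjunction on the right does not hold.

(⇐) Conversely, if k ≡ 0 (mod 6) and k ≡ 10 (mod 11), then by the Chinese remainder theorem k ≡ 54 (mod 66). Since 54 ≡ 0 (mod 2) and 2 ∣ 66, we get k ≡ 0 (mod 2).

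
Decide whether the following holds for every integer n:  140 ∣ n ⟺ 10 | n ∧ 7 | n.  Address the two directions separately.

(⟹) If 140 ∣ n, write n = 140q. Since 140 = 14·10, n = 10·(14q), so 10 ∣ n; and since 140 = 20·7, n = 7·(20q), so 7 ∣ n.

(⟸) This fails: take n = 70. Both 10 ∣ 70 and 7 ∣ 70, yet 70 is not a multiple of 140 (since 70 = 0·140 + 70), so 140 ∤ 70.

Not equivalent: only (⇒) holds.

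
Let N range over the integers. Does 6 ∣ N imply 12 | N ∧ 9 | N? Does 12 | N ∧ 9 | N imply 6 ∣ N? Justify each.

Converse. Suppose 12 ∣ N and 9 ∣ N. Any common multiple of 12 and 9 is a multiple of their lcm; here lcm(12, 9) = 12·9/gcd(12, 9) = 108/3 = 36, so 36 ∣ N. Since 6 ∣ 36, it follows that 6 ∣ N.

Forward direction. This fails: take N = 6. Certainly 6 ∣ 6, but 12 ∤ 6.

Only the converse holds.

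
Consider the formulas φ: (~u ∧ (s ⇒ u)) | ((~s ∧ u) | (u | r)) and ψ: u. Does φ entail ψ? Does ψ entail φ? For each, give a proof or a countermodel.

Only the reverse direction holds.

(⇒) This fails. Under s = F, u = F, r = F, the left side is true but the right side is false.

(⇐) Assume the antecedent. If s is true, the antecedent forces (s = T, u = T, r = F) or (s = T, u = T, r = T), and the consequent holds there. If s is false, the consequent reduces to true regardless of the other variables. Either way the consequent holds.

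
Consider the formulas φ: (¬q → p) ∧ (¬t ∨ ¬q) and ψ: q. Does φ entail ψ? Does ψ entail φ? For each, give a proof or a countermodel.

Forward direction. This fails. Under p = T, q = F, t = F, the left side is true but the right side is false.

Converse. This fails. Under p = F, q = T, t = T, the left side is false but the right side is true.

(⇒) fails and (⇐) fails.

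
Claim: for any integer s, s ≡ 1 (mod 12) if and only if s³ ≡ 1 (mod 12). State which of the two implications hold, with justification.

[⇒] Suppose s ≡ 1 (mod 12). Write s = 12j + 1. Then (12j + 1)³ = 1728j³ + 432j² + 36j + 1 = 12(144j³ + 36j² + 3j) + 1, so s³ ≡ 1 (mod 12).

[⇐] For the converse, argue contrapositively. If s ≢ 1 (mod 12), then s is congruent to one of 0, 2, 3, 4, 5, 6, 7, 8, 9, 10, 11 modulo 12, and these give s³ ≡ 0, 8, 3, 4, 5, 0, 7, 8, 9, 4, 11 respectively — never 1.

The biconditional holds.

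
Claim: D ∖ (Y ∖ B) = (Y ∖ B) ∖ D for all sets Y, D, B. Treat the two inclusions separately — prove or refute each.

Forward inclusion. This inclusion fails. Take Y = ∅, D = {1}, B = ∅; then 1 ∈ D ∖ (Y ∖ B) but 1 ∉ (Y ∖ B) ∖ D.

Reverse inclusion. This inclusion fails. Take Y = {1}, D = ∅, B = ∅; then 1 ∈ (Y ∖ B) ∖ D but 1 ∉ D ∖ (Y ∖ B).

Both inclusions fail.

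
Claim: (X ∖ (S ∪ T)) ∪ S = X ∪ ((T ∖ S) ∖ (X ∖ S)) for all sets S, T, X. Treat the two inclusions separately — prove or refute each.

(⟹) This inclusion fails. Take S = {1}, T = ∅, X = ∅; then 1 ∈ (X ∖ (S ∪ T)) ∪ S but 1 ∉ X ∪ ((T ∖ S) ∖ (X ∖ S)).

(⟸) This inclusion fails. Take S = ∅, T = {1}, X = ∅; then 1 ∈ X ∪ ((T ∖ S) ∖ (X ∖ S)) but 1 ∉ (X ∖ (S ∪ T)) ∪ S.

Both inclusions fail.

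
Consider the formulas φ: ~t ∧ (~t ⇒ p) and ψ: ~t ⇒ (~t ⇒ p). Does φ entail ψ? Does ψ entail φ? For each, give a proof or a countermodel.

Forward direction. Assume the antecedent. If p is true, ~t ⇒ (~t ⇒ p) reduces to true regardless of the other variables. If p is false, the antecedent cannot hold. Either way ~t ⇒ (~t ⇒ p) holds.

Converse. This fails. Under p = F, t = T, the left side is false but the right side is true.

Only the forward implication holds.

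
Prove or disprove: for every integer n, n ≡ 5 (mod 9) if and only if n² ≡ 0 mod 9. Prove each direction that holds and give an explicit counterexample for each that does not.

[⇒] This fails: take n = 5. Then 5 ≡ 5 (mod 9), but 5² = 25 ≡ 7 (mod 9), not 0.

[⇐] This fails: take n = 0. Then 0² = 0 ≡ 0 (mod 9), yet 0 ≡ 0 (mod 9), not 5.

Both directions fail.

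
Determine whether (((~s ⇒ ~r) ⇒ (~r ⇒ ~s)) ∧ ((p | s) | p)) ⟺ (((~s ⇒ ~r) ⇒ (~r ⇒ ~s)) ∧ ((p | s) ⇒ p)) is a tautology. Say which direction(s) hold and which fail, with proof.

Neither direction holds.

(⟹) This fails. Under p = F, r = T, s = T, the left side is true but the right side is false.

(⟸) This fails. Under p = F, r = F, s = F, the left side is false but the right side is true.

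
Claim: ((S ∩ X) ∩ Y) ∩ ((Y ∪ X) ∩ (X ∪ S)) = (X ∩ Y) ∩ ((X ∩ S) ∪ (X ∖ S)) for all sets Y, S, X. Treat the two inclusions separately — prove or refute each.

The sets are not equal: only the forward inclusion holds.

Reverse inclusion. This inclusion fails. Take Y = {1}, S = ∅, X = {1}; then 1 ∈ (X ∩ Y) ∩ ((X ∩ S) ∪ (X ∖ S)) but 1 ∉ ((S ∩ X) ∩ Y) ∩ ((Y ∪ X) ∩ (X ∪ S)).

Forward inclusion. Let x ∈ ((S ∩ X) ∩ Y) ∩ ((Y ∪ X) ∩ (X ∪ S)). Then x ∈ Y ∩ S ∩ X, from which x ∈ (X ∩ Y) ∩ ((X ∩ S) ∪ (X ∖ S)).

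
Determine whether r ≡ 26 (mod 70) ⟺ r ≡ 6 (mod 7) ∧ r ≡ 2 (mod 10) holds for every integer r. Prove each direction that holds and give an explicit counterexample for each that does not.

Both directions fail.

Forward direction. This fails: r = 26 gives 26 ≡ 26 (mod 70) but 26 ≡ 5 (mod 7), so the conjunction on the right does not hold.

Converse. This fails: r = 62 satisfies both congruences on the right (62 ≡ 6 mod 7 and 62 ≡ 2 mod 10) yet 62 ≡ 62 (mod 70), not 26.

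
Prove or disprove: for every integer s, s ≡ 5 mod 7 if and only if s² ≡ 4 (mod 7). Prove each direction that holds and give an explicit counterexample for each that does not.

(⇒) holds; (⇐) fails.

Forward direction. Suppose s ≡ 5 mod 7. Write s = 7j + 5. Then (7j + 5)² = 49j² + 70j + 25 = 7(7j² + 10j + 3) + 4, so s² ≡ 4 (mod 7).

Converse. This fails: take s = 2. Then 2² = 4 ≡ 4 (mod 7), yet 2 ≡ 2 (mod 7), not 5.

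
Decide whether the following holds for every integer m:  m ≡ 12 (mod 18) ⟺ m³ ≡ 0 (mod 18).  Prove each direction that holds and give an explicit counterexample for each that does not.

Only the forward direction holds.

Forward direction. Suppose m ≡ 12 (mod 18). Write m = 18j + 12. Then (18j + 12)³ = 5832j³ + 11664j² + 7776j + 1728 = 18(324j³ + 648j² + 432j + 96) + 0, so m³ ≡ 0 (mod 18).

Converse. This fails: take m = 0. Then 0³ = 0 ≡ 0 (mod 18), yet 0 ≡ 0 (mod 18), not 12.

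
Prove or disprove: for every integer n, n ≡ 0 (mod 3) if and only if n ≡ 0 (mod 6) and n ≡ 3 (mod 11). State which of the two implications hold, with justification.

Only the reverse direction holds.

[⇒] This fails: n = 0 gives 0 ≡ 0 (mod 3) but 0 ≡ 0 (mod 11), so the conjunction on the right does not hold.

[⇐] Conversely, if n ≡ 0 (mod 6) and n ≡ 3 (mod 11), then by the Chinese remainder theorem n ≡ 36 (mod 66). Since 36 ≡ 0 (mod 3) and 3 ∣ 66, we get n ≡ 0 (mod 3).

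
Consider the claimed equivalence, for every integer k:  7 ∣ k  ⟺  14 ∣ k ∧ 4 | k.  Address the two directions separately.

[⇐] Suppose 14 ∣ k and 4 ∣ k. Any common multiple of 14 and 4 is a multiple of their lcm; here lcm(14, 4) = 14·4/gcd(14, 4) = 56/2 = 28, so 28 ∣ k. Since 7 ∣ 28, it follows that 7 ∣ k.

[⇒] This fails: take k = 7. Certainly 7 ∣ 7, but 14 ∤ 7.

Only the converse holds.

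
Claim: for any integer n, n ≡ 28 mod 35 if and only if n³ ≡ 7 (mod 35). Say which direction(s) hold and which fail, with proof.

The biconditional holds.

[⇐] Suppose n³ ≡ 7 (mod 35). The only residue r in {0, …, 34} with r³ ≡ 7 (mod 35) is r = 28, so n ≡ 28 (mod 35).

[⇒] Suppose n ≡ 28 mod 35. Write n = 35j + 28. Then (35j + 28)³ = 42875j³ + 102900j² + 82320j + 21952 = 35(1225j³ + 2940j² + 2352j + 627) + 7, so n³ ≡ 7 (mod 35).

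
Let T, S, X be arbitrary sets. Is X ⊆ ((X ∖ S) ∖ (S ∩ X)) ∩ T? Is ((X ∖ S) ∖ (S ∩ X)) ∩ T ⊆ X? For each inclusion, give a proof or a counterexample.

Forward inclusion. This inclusion fails. Take T = ∅, S = ∅, X = {1}; then 1 ∈ X but 1 ∉ ((X ∖ S) ∖ (S ∩ X)) ∩ T.

Reverse inclusion. Let x ∈ ((X ∖ S) ∖ (S ∩ X)) ∩ T. Then x ∈ T ∩ X and x ∉ S, from which x ∈ X.

Only the reverse inclusion holds.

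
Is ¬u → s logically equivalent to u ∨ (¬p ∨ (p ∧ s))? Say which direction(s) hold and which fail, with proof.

(⟹) Assume the antecedent. If s is true, u ∨ (¬p ∨ (p ∧ s)) reduces to true regardless of the other variables. If s is false, the antecedent forces (s = F, u = T, p = F) or (s = F, u = T, p = T), and u ∨ (¬p ∨ (p ∧ s)) holds there. Either way u ∨ (¬p ∨ (p ∧ s)) holds.

(⟸) This fails. Under s = F, u = F, p = F, the left side is false but the right side is true.

Only the forward direction holds.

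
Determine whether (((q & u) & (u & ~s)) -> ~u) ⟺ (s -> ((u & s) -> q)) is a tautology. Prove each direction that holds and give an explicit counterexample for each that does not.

(⟹) This fails. Under u = T, q = F, s = T, the left side is true but the right side is false.

(⟸) This fails. Under u = T, q = T, s = F, the left side is false but the right side is true.

Neither implication holds.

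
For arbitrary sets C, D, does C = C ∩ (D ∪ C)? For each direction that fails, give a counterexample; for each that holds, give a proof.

Both inclusions hold.

(⟹) Let x ∈ C. Then either x ∈ C and x ∉ D; or x ∈ C ∩ D. In each case x ∈ C ∩ (D ∪ C), so C ⊆ C ∩ (D ∪ C).

(⟸) Let x ∈ C ∩ (D ∪ C). Then either x ∈ C and x ∉ D; or x ∈ C ∩ D. In each case x ∈ C, so C ∩ (D ∪ C) ⊆ C.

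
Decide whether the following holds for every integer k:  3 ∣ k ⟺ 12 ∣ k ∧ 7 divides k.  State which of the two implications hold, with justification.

Not equivalent: only (⇐) holds.

[⇐] Suppose 12 ∣ k and 7 ∣ k. Any common multiple of 12 and 7 is a multiple of their lcm; here gcd(12, 7) = 1, so lcm(12, 7) = 12·7 = 84, so 84 ∣ k. Since 3 ∣ 84, it follows that 3 ∣ k.

[⇒] This fails: take k = 3. Certainly 3 ∣ 3, but 12 ∤ 3.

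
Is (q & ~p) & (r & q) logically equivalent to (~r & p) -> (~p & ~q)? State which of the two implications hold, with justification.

Only the forward implication holds.

Forward direction. Assume the antecedent. If p is true, the antecedent cannot hold. If p is false, (~r & p) -> (~p & ~q) reduces to true regardless of the other variables. Either way (~r & p) -> (~p & ~q) holds.

Converse. This fails. Under p = F, r = F, q = F, the left side is false but the right side is true.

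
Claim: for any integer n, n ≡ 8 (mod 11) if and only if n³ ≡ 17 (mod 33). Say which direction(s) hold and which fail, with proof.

(⇐) The residues r modulo 33 with r³ ≡ 17 (mod 33) are exactly {8}, and each is ≡ 8 (mod 11).

(⇒) This fails: take n = 19. Then 19 ≡ 8 (mod 11), but 19³ = 6859 ≡ 28 (mod 33), not 17.

Only the converse holds.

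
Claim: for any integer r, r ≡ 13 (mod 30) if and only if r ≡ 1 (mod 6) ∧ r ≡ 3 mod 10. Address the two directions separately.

[⇒] Suppose r ≡ 13 (mod 30); write r = 30j + 13. Since 6 ∣ 30, reducing mod 6 gives r ≡ 13 ≡ 1 (mod 6); since 10 ∣ 30, reducing mod 10 gives r ≡ 13 ≡ 3 (mod 10).

[⇐] Conversely, if r ≡ 1 (mod 6) and r ≡ 3 (mod 10), then by the Chinese remainder theorem r ≡ 13 (mod 30). This is exactly r ≡ 13 (mod 30).

Equivalent; both directions hold.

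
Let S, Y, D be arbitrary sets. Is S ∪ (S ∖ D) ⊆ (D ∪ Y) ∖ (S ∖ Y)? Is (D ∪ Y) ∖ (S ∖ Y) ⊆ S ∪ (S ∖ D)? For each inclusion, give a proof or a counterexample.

(⊆) This inclusion fails. Take S = {1}, Y = ∅, D = ∅; then 1 ∈ S ∪ (S ∖ D) but 1 ∉ (D ∪ Y) ∖ (S ∖ Y).

(⊇) This inclusion fails. Take S = ∅, Y = {1}, D = ∅; then 1 ∈ (D ∪ Y) ∖ (S ∖ Y) but 1 ∉ S ∪ (S ∖ D).

Both inclusions fail.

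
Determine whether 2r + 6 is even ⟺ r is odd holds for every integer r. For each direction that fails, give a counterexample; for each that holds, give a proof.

(⟹) This fails: take r = 0. Then 2r + 6 = 6, which is even, yet r = 0 is even, not odd.

(⟸) Suppose r is odd. Since 2 is even, 2r is even for every r, so 2r + 6 has the same parity as 6, which is even. Hence 2r + 6 is even.

The forward direction fails; the converse holds.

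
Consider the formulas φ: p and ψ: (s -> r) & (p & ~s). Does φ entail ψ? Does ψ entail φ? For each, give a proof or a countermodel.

Not equivalent: only (⇐) holds.

Forward direction. This fails. Under p = T, r = F, s = T, the left side is true but the right side is false.

Converse. Assume the antecedent. If p is true, p reduces to true regardless of the other variables. If p is false, the antecedent cannot hold. Either way p holds.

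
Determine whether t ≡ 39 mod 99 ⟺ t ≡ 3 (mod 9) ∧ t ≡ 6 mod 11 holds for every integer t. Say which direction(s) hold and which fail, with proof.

(⟸) If t ≡ 3 (mod 9) and t ≡ 6 (mod 11), then by the Chinese remainder theorem t ≡ 39 (mod 99). This is exactly t ≡ 39 (mod 99).

(⟹) Suppose t ≡ 39 (mod 99); write t = 99j + 39. Since 9 ∣ 99, reducing mod 9 gives t ≡ 39 ≡ 3 (mod 9); since 11 ∣ 99, reducing mod 11 gives t ≡ 39 ≡ 6 (mod 11).

Equivalent; both directions hold.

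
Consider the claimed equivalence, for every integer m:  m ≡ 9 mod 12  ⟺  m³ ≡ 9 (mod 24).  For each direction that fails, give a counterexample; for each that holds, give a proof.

Forward direction. This fails: take m = 21. Then 21 ≡ 9 (mod 12), but 21³ = 9261 ≡ 21 (mod 24), not 9.

Converse. The residues r modulo 24 with r³ ≡ 9 (mod 24) are exactly {9}, and each is ≡ 9 (mod 12).

Not equivalent: only (⇐) holds.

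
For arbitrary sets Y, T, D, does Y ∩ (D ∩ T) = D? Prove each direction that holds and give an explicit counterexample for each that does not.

Only the forward inclusion holds.

(⊆) Let x ∈ Y ∩ (D ∩ T). Then x ∈ Y ∩ T ∩ D, from which x ∈ D.

(⊇) This inclusion fails. Take Y = ∅, T = ∅, D = {1}; then 1 ∈ D but 1 ∉ Y ∩ (D ∩ T).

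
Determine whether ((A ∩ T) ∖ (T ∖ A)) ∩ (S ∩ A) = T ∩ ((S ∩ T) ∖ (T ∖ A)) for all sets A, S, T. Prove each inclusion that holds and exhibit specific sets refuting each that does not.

Both inclusions hold.

(⊇) Let x ∈ T ∩ ((S ∩ T) ∖ (T ∖ A)). Then x ∈ A ∩ S ∩ T, from which x ∈ ((A ∩ T) ∖ (T ∖ A)) ∩ (S ∩ A).

(⊆) Let x ∈ ((A ∩ T) ∖ (T ∖ A)) ∩ (S ∩ A). Then x ∈ A ∩ S ∩ T, from which x ∈ T ∩ ((S ∩ T) ∖ (T ∖ A)).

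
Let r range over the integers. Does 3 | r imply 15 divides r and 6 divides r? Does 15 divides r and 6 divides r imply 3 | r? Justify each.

(→) This fails: take r = 3. Certainly 3 ∣ 3, but 15 ∤ 3.

(←) Suppose 15 ∣ r and 6 ∣ r. Any common multiple of 15 and 6 is a multiple of their lcm; here lcm(15, 6) = 15·6/gcd(15, 6) = 90/3 = 30, so 30 ∣ r. Since 3 ∣ 30, it follows that 3 ∣ r.

Only the converse holds.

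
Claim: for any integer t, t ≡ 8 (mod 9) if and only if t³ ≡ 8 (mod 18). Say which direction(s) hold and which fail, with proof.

Neither implication holds.

(⇒) This fails: take t = 17. Then 17 ≡ 8 (mod 9), but 17³ = 4913 ≡ 17 (mod 18), not 8.

(⇐) This fails: take t = 2. Then 2³ = 8 ≡ 8 (mod 18), yet 2 ≡ 2 (mod 9), not 8.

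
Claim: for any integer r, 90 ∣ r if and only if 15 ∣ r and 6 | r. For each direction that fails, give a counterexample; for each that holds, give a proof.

(⟸) This fails: take r = 30. Both 15 ∣ 30 and 6 ∣ 30, yet 30 is not a multiple of 90 (since 30 = 0·90 + 30), so 90 ∤ 30.

(⟹) If 90 ∣ r, write r = 90q. Since 90 = 6·15, r = 15·(6q), so 15 ∣ r; and since 90 = 15·6, r = 6·(15q), so 6 ∣ r.

(⇒) holds; (⇐) fails.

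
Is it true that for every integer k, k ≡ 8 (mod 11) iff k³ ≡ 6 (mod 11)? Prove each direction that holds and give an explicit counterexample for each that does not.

Both implications hold.

(⇒) Suppose k ≡ 8 (mod 11). Write k = 11j + 8. Then (11j + 8)³ = 1331j³ + 2904j² + 2112j + 512 = 11(121j³ + 264j² + 192j + 46) + 6, so k³ ≡ 6 (mod 11).

(⇐) For the converse, argue contrapositively. If k ≢ 8 (mod 11), then k is congruent to one of 0, 1, 2, 3, 4, 5, 6, 7, 9, 10 modulo 11, and these give k³ ≡ 0, 1, 8, 5, 9, 4, 7, 2, 3, 10 respectively — never 6.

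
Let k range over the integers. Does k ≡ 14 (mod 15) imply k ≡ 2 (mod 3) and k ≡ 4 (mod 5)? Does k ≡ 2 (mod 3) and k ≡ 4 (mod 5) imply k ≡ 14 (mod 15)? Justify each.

(→) Suppose k ≡ 14 (mod 15); write k = 15j + 14. Since 3 ∣ 15, reducing mod 3 gives k ≡ 14 ≡ 2 (mod 3); since 5 ∣ 15, reducing mod 5 gives k ≡ 14 ≡ 4 (mod 5).

(←) Conversely, if k ≡ 2 (mod 3) and k ≡ 4 (mod 5), then by the Chinese remainder theorem k ≡ 14 (mod 15). This is exactly k ≡ 14 (mod 15).

The biconditional holds.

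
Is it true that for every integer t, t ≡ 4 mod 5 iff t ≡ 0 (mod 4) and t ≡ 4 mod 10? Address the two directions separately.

(→) This fails: t = 9 gives 9 ≡ 4 (mod 5) but 9 ≡ 1 (mod 4), so the conjunction on the right does not hold.

(←) Conversely, if t ≡ 0 (mod 4) and t ≡ 4 (mod 10), then by the Chinese remainder theorem t ≡ 4 (mod 20). Since 4 ≡ 4 (mod 5) and 5 ∣ 20, we get t ≡ 4 (mod 5).

Only the converse holds.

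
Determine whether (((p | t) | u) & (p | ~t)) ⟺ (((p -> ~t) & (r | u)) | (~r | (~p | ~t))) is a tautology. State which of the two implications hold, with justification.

(→) This fails. Under u = F, t = T, r = T, p = T, the left side is true but the right side is false.

(←) This fails. Under u = F, t = F, r = F, p = F, the left side is false but the right side is true.

Both directions fail.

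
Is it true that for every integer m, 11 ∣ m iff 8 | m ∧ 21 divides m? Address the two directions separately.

(⟹) This fails: take m = 11. Certainly 11 ∣ 11, but 8 ∤ 11.

(⟸) This fails: take m = 168. Both 8 ∣ 168 and 21 ∣ 168, yet 168 is not a multiple of 11 (since 168 = 15·11 + 3), so 11 ∤ 168.

Neither direction holds.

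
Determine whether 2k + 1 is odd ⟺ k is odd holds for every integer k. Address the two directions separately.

(⇒) fails; (⇐) holds.

[⇒] This fails: take k = 6. Then 2k + 1 = 13, which is odd, yet k = 6 is even, not odd.

[⇐] Suppose k is odd. Since 2 is even, 2k is even for every k, so 2k + 1 has the same parity as 1, which is odd. Hence 2k + 1 is odd.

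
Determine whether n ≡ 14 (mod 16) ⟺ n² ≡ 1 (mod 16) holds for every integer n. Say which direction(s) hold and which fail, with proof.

(⇒) fails and (⇐) fails.

(→) This fails: take n = 14. Then 14 ≡ 14 (mod 16), but 14² = 196 ≡ 4 (mod 16), not 1.

(←) This fails: take n = 1. Then 1² = 1 ≡ 1 (mod 16), yet 1 ≡ 1 (mod 16), not 14.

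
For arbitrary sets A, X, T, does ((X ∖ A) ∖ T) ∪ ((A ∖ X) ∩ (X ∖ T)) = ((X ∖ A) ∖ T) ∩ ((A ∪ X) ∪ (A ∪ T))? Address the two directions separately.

Both inclusions hold.

(⟹) Let x ∈ ((X ∖ A) ∖ T) ∪ ((A ∖ X) ∩ (X ∖ T)). Then x ∈ X and x ∉ A, T, from which x ∈ ((X ∖ A) ∖ T) ∩ ((A ∪ X) ∪ (A ∪ T)).

(⟸) Let x ∈ ((X ∖ A) ∖ T) ∩ ((A ∪ X) ∪ (A ∪ T)). Then x ∈ X and x ∉ A, T, from which x ∈ ((X ∖ A) ∖ T) ∪ ((A ∖ X) ∩ (X ∖ T)).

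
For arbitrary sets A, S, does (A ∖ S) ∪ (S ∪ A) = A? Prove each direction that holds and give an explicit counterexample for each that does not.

Only the reverse inclusion holds.

(⟹) This inclusion fails. Take A = ∅, S = {1}; then 1 ∈ (A ∖ S) ∪ (S ∪ A) but 1 ∉ A.

(⟸) Let x ∈ A. Then either x ∈ A and x ∉ S; or x ∈ A ∩ S. In each case x ∈ (A ∖ S) ∪ (S ∪ A), so A ⊆ (A ∖ S) ∪ (S ∪ A).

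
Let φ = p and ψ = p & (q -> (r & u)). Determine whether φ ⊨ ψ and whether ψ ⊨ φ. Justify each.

Forward direction. This fails. Under r = F, p = T, u = F, q = T, the left side is true but the right side is false.

Converse. Assume the antecedent. If p is true, p reduces to true regardless of the other variables. If p is false, the antecedent cannot hold. Either way p holds.

Only the reverse direction holds.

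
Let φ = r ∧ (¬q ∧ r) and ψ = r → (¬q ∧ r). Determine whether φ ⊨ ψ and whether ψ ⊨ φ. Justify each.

(→) Assume the antecedent. If q is true, the antecedent cannot hold. If q is false, r → (¬q ∧ r) reduces to true regardless of the other variables. Either way r → (¬q ∧ r) holds.

(←) This fails. Under q = F, r = F, the left side is false but the right side is true.

The forward direction holds; the converse fails.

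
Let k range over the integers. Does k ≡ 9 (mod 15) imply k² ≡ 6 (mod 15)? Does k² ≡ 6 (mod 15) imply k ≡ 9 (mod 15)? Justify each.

[⇐] This fails: take k = 6. Then 6² = 36 ≡ 6 (mod 15), yet 6 ≡ 6 (mod 15), not 9.

[⇒] Suppose k ≡ 9 (mod 15). Write k = 15j + 9. Then (15j + 9)² = 225j² + 270j + 81 = 15(15j² + 18j + 5) + 6, so k² ≡ 6 (mod 15).

Only the forward implication holds.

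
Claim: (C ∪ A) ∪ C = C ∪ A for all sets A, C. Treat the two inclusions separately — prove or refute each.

Reverse inclusion. Let x ∈ C ∪ A. Then either x ∈ A and x ∉ C; or x ∈ C and x ∉ A; or x ∈ A ∩ C. In each case x ∈ (C ∪ A) ∪ C, so C ∪ A ⊆ (C ∪ A) ∪ C.

Forward inclusion. Let x ∈ (C ∪ A) ∪ C. Then either x ∈ A and x ∉ C; or x ∈ C and x ∉ A; or x ∈ A ∩ C. In each case x ∈ C ∪ A, so (C ∪ A) ∪ C ⊆ C ∪ A.

The two sets are equal.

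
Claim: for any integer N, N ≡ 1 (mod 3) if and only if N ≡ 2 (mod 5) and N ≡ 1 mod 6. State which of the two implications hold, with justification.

(⟹) This fails: N = 1 gives 1 ≡ 1 (mod 3) but 1 ≡ 1 (mod 5), so the conjunction on the right does not hold.

(⟸) Conversely, if N ≡ 2 (mod 5) and N ≡ 1 (mod 6), then by the Chinese remainder theorem N ≡ 7 (mod 30). Since 7 ≡ 1 (mod 3) and 3 ∣ 30, we get N ≡ 1 (mod 3).

Only the reverse direction holds.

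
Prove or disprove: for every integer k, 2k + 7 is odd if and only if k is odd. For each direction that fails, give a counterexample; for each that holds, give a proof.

Only the converse holds.

(⇒) This fails: take k = 4. Then 2k + 7 = 15, which is odd, yet k = 4 is even, not odd.

(⇐) Suppose k is odd. Since 2 is even, 2k is even for every k, so 2k + 7 has the same parity as 7, which is odd. Hence 2k + 7 is odd.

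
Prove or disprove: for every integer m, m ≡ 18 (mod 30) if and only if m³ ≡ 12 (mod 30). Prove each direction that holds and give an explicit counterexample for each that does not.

Both directions hold.

[⇐] Suppose m³ ≡ 12 (mod 30). The only residue r in {0, …, 29} with r³ ≡ 12 (mod 30) is r = 18, so m ≡ 18 (mod 30).

[⇒] Suppose m ≡ 18 (mod 30). Write m = 30j + 18. Then (30j + 18)³ = 27000j³ + 48600j² + 29160j + 5832 = 30(900j³ + 1620j² + 972j + 194) + 12, so m³ ≡ 12 (mod 30).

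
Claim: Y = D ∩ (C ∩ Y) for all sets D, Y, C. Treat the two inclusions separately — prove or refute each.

(⊆) This inclusion fails. Take D = ∅, Y = {1}, C = ∅; then 1 ∈ Y but 1 ∉ D ∩ (C ∩ Y).

(⊇) Let x ∈ D ∩ (C ∩ Y). Then x ∈ D ∩ Y ∩ C, from which x ∈ Y.

The sets are not equal: only the reverse inclusion holds.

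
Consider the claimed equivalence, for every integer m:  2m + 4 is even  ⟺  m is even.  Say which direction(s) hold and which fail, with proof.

Only the reverse direction holds.

(←) Suppose m is even. Since 2 is even, 2m is even for every m, so 2m + 4 has the same parity as 4, which is even. Hence 2m + 4 is even.

(→) This fails: take m = 5. Then 2m + 4 = 14, which is even, yet m = 5 is odd, not even.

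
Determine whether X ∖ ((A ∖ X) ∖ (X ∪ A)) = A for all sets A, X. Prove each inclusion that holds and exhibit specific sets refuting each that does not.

(⊆) This inclusion fails. Take A = ∅, X = {1}; then 1 ∈ X ∖ ((A ∖ X) ∖ (X ∪ A)) but 1 ∉ A.

(⊇) This inclusion fails. Take A = {1}, X = ∅; then 1 ∈ A but 1 ∉ X ∖ ((A ∖ X) ∖ (X ∪ A)).

Neither inclusion holds.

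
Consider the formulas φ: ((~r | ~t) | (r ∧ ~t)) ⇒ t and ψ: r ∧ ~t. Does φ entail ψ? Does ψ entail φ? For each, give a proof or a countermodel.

(→) This fails. Under t = T, r = F, the left side is true but the right side is false.

(←) This fails. Under t = F, r = T, the left side is false but the right side is true.

(⇒) fails and (⇐) fails.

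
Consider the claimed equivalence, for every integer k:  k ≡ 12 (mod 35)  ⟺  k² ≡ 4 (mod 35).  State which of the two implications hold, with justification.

Only the forward direction holds.

(⇒) Suppose k ≡ 12 (mod 35). Write k = 35j + 12. Then (35j + 12)² = 1225j² + 840j + 144 = 35(35j² + 24j + 4) + 4, so k² ≡ 4 (mod 35).

(⇐) This fails: take k = 2. Then 2² = 4 ≡ 4 (mod 35), yet 2 ≡ 2 (mod 35), not 12.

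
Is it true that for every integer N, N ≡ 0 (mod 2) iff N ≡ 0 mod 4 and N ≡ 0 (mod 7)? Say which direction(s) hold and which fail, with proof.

Only the converse holds.

(⇒) This fails: N = 2 gives 2 ≡ 0 (mod 2) but 2 ≡ 2 (mod 4), so the conjunction on the right does not hold.

(⇐) Conversely, if N ≡ 0 (mod 4) and N ≡ 0 (mod 7), then by the Chinese remainder theorem N ≡ 0 (mod 28). Since 0 ≡ 0 (mod 2) and 2 ∣ 28, we get N ≡ 0 (mod 2).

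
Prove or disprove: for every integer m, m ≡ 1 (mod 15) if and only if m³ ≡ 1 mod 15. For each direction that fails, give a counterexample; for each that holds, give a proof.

Both directions hold.

[⇒] Suppose m ≡ 1 (mod 15). Write m = 15j + 1. Then (15j + 1)³ = 3375j³ + 675j² + 45j + 1 = 15(225j³ + 45j² + 3j) + 1, so m³ ≡ 1 (mod 15).

[⇐] Conversely, suppose m³ ≡ 1 (mod 15). The only residue r in {0, …, 14} with r³ ≡ 1 (mod 15) is r = 1, so m ≡ 1 (mod 15).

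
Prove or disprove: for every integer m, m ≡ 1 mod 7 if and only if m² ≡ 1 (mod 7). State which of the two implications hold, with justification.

Only the forward direction holds.

(→) Suppose m ≡ 1 mod 7. Write m = 7j + 1. Then (7j + 1)² = 49j² + 14j + 1 = 7(7j² + 2j) + 1, so m² ≡ 1 (mod 7).

(←) This fails: take m = 6. Then 6² = 36 ≡ 1 (mod 7), yet 6 ≡ 6 (mod 7), not 1.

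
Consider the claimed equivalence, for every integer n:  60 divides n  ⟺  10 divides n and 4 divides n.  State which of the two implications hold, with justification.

Not equivalent: only (⇒) holds.

(→) If 60 ∣ n, write n = 60q. Since 60 = 6·10, n = 10·(6q), so 10 ∣ n; and since 60 = 15·4, n = 4·(15q), so 4 ∣ n.

(←) This fails: take n = 20. Both 10 ∣ 20 and 4 ∣ 20, yet 20 is not a multiple of 60 (since 20 = 0·60 + 20), so 60 ∤ 20.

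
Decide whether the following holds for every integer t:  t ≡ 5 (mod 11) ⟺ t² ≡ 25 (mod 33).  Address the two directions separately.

Forward direction. This fails: take t = 27. Then 27 ≡ 5 (mod 11), but 27² = 729 ≡ 3 (mod 33), not 25.

Converse. This fails: take t = 17. Then 17² = 289 ≡ 25 (mod 33), yet 17 ≡ 6 (mod 11), not 5.

Neither implication holds.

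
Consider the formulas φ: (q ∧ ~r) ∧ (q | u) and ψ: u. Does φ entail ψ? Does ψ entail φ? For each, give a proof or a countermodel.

(⟹) This fails. Under r = F, q = T, u = F, the left side is true but the right side is false.

(⟸) This fails. Under r = F, q = F, u = T, the left side is false but the right side is true.

(⇒) fails and (⇐) fails.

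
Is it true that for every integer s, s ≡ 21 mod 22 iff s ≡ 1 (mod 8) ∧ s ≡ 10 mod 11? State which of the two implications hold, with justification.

(⇒) fails; (⇐) holds.

(⇒) This fails: s = 43 gives 43 ≡ 21 (mod 22) but 43 ≡ 3 (mod 8), so the conjunction on the right does not hold.

(⇐) Conversely, if s ≡ 1 (mod 8) and s ≡ 10 (mod 11), then by the Chinese remainder theorem s ≡ 65 (mod 88). Since 65 ≡ 21 (mod 22) and 22 ∣ 88, we get s ≡ 21 (mod 22).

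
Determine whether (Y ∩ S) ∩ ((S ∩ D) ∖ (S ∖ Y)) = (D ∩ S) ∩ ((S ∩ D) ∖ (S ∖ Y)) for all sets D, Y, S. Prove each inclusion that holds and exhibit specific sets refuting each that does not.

Both inclusions hold; the sets are equal.

(⟹) Let x ∈ (Y ∩ S) ∩ ((S ∩ D) ∖ (S ∖ Y)). Then x ∈ D ∩ Y ∩ S, from which x ∈ (D ∩ S) ∩ ((S ∩ D) ∖ (S ∖ Y)).

(⟸) Let x ∈ (D ∩ S) ∩ ((S ∩ D) ∖ (S ∖ Y)). Then x ∈ D ∩ Y ∩ S, from which x ∈ (Y ∩ S) ∩ ((S ∩ D) ∖ (S ∖ Y)).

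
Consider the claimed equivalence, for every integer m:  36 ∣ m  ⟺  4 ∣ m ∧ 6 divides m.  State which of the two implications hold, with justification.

(→) If 36 ∣ m, write m = 36q. Since 36 = 9·4, m = 4·(9q), so 4 ∣ m; and since 36 = 6·6, m = 6·(6q), so 6 ∣ m.

(←) This fails: take m = 12. Both 4 ∣ 12 and 6 ∣ 12, yet 12 is not a multiple of 36 (since 12 = 0·36 + 12), so 36 ∤ 12.

Only the forward implication holds.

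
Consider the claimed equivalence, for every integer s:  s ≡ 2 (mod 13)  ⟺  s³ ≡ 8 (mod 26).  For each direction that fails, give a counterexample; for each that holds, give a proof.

(⇒) fails and (⇐) fails.

(→) This fails: take s = 15. Then 15 ≡ 2 (mod 13), but 15³ = 3375 ≡ 21 (mod 26), not 8.

(←) This fails: take s = 6. Then 6³ = 216 ≡ 8 (mod 26), yet 6 ≡ 6 (mod 13), not 2.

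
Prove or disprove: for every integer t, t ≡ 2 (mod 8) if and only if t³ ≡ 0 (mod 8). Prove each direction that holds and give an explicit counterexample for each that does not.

(⇒) holds; (⇐) fails.

(→) Suppose t ≡ 2 (mod 8). Write t = 8j + 2. Then (8j + 2)³ = 512j³ + 384j² + 96j + 8 = 8(64j³ + 48j² + 12j + 1) + 0, so t³ ≡ 0 (mod 8).

(←) This fails: take t = 0. Then 0³ = 0 ≡ 0 (mod 8), yet 0 ≡ 0 (mod 8), not 2.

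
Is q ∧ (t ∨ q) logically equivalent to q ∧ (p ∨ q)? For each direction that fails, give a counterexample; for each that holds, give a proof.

Forward direction. Assume the antecedent. If q is true, q ∧ (p ∨ q) reduces to true regardless of the other variables. If q is false, the antecedent cannot hold. Either way q ∧ (p ∨ q) holds.

Converse. Assume the antecedent. If q is true, q ∧ (t ∨ q) reduces to true regardless of the other variables. If q is false, the antecedent cannot hold. Either way q ∧ (t ∨ q) holds.

Equivalent; both directions hold.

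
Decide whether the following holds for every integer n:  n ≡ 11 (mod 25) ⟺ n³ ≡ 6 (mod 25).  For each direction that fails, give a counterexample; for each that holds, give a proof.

(⟹) Suppose n ≡ 11 (mod 25). Write n = 25j + 11. Then (25j + 11)³ = 15625j³ + 20625j² + 9075j + 1331 = 25(625j³ + 825j² + 363j + 53) + 6, so n³ ≡ 6 (mod 25).

(⟸) Conversely, suppose n³ ≡ 6 (mod 25). The only residue r in {0, …, 24} with r³ ≡ 6 (mod 25) is r = 11, so n ≡ 11 (mod 25).

Equivalent; both directions hold.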